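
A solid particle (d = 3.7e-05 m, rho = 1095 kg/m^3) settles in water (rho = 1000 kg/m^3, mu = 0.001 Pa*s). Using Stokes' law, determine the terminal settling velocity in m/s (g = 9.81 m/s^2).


Density difference: rho_p - rho_f = 1095 - 1000 = 95 kg/m^3
d^2 = (3.7e-05)^2 = 1.369e-09 m^2
Numerator = (rho_p - rho_f) * g * d^2 = 95 * 9.81 * 1.369e-09 = 1.2758396e-06
Denominator = 18 * mu = 18 * 0.001 = 0.018
v_s = 1.2758396e-06 / 0.018 = 7.088e-05 m/s
Check: Re = rho_f * v_s * d / mu = 1000 * 7.088e-05 * 3.7e-05 / 0.001 = 0.00262 < 1, so Stokes' law applies.

7.088e-05 m/s


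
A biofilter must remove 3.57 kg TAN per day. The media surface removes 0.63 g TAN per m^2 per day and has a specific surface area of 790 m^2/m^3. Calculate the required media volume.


A = 3.57*1000 / 0.63 = 5666.6667 m^2
V = 5666.6667 / 790 = 7.173

7.173 m^3


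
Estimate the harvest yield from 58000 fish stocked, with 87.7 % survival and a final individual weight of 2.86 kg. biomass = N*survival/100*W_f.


Survivors = 58000 * 87.7/100 = 50866 fish
Harvest biomass = survivors * W_f = 50866 * 2.86 = 145476.76 kg

145476.76 kg


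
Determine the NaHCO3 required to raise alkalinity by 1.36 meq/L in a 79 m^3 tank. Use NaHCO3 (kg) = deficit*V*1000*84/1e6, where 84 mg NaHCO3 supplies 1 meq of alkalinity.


Tank volume in L = 79 m^3 * 1000 = 79000 L
Total meq required = 1.36 meq/L * 79000 L = 107440 meq
NaHCO3 mass = 107440 meq * 84 mg/meq / 1e6 = 9.02496 kg

9.02496 kg


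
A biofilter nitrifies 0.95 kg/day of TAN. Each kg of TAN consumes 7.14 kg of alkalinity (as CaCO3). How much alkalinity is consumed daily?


Alkalinity factor: 7.14 kg CaCO3 consumed per kg TAN nitrified
alk = 0.95 kg TAN * 7.14 = 6.783 kg CaCO3/day

6.783 kg CaCO3/day


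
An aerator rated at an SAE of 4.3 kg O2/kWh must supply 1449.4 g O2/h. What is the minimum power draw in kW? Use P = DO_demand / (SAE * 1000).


SAE in g O2/kWh = 4.3 * 1000 = 4300 g/kWh
P = DO_demand / SAE_g = 1449.4 / 4300 = 0.33707 kW

0.33707 kW


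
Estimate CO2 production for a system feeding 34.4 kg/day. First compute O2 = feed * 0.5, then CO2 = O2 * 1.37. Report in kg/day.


O2 = 34.4 * 0.5 = 17.2
CO2 = 17.2 * 1.37 = 23.564

23.564 kg/day


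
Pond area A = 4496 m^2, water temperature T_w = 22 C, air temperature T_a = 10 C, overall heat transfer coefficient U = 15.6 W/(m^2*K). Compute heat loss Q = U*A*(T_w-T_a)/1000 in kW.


Temperature difference dT = 22 - 10 = 12 K
Heat loss (W) = U * A * dT = 15.6 * 4496 * 12 = 841651.2 W
Convert to kW: 841651.2 / 1000 = 841.6512 kW

841.6512 kW


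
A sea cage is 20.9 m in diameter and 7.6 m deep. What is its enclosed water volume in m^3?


r = d/2 = 20.9/2 = 10.45 m
Base area = pi*r^2 = pi*10.45^2 = 343.06977 m^2
Volume = 343.06977 * 7.6 = 2607.33 m^3

2607.33 m^3


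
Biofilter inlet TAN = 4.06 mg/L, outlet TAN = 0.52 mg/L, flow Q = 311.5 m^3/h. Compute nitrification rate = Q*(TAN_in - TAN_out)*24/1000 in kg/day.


Concentration drop: TAN_in - TAN_out = 4.06 - 0.52 = 3.54 mg/L
Hourly TAN removed = Q * dTAN = 311.5 m^3/h * 3.54 mg/L = 1102.71 g/h  (m^3/h * mg/L = g/h)
Daily TAN removed = 1102.71 * 24 = 26465.04 g/day
Convert to kg/day: 26465.04 / 1000 = 26.46504 kg/day

26.46504 kg/day


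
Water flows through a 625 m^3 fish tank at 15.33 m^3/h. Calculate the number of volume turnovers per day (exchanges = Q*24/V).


Daily flow volume = 15.33 m^3/h * 24 h = 367.92 m^3/day
Exchanges = daily flow / tank volume = 367.92 / 625 = 0.588672 exchanges/day

0.588672 exchanges/day


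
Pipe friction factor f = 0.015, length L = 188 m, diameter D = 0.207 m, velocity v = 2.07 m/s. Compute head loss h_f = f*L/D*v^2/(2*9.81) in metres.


v^2 = 2.07^2 = 4.2849 m^2/s^2
L/D = 188/0.207 = 908.21256
h_f = f*(L/D)*v^2/(2g) = 0.015 * 908.21256 * 4.2849 / 19.62 = 2.97523 m

2.97523 m


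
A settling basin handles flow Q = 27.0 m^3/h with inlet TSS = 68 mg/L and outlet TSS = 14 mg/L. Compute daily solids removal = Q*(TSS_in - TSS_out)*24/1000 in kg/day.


Concentration drop: TSS_in - TSS_out = 68 - 14 = 54 mg/L
Hourly solids removed = Q * dTSS = 27.0 m^3/h * 54 mg/L = 1458 g/h  (m^3/h * mg/L = g/h)
Daily solids removed = 1458 * 24 = 34992 g/day
Convert g to kg: 34992 / 1000 = 34.992 kg/day

34.992 kg/day


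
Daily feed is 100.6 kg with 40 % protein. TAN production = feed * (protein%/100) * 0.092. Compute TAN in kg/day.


Protein in feed = 100.6 * 40/100 = 40.24 kg/day
TAN = protein * 0.092 = 40.24 * 0.092 = 3.70208 kg/day

3.70208 kg/day


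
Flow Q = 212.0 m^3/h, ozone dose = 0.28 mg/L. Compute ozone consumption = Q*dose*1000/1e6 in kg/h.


O3 demand (mg/h) = Q * dose * 1000 = 212.0 * 0.28 * 1000 = 59360 mg/h
Convert mg to kg: 59360 / 1e6 = 0.05936 kg/h

0.05936 kg/h


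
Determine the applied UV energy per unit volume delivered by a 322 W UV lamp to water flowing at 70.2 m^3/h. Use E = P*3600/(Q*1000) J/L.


Energy delivered per hour = 322 W * 3600 s = 1159200 J/h
Volume treated per hour = 70.2 m^3/h * 1000 = 70200 L/h
dose = 1159200 / 70200 = 16.5128 J/L

16.5128 J/L


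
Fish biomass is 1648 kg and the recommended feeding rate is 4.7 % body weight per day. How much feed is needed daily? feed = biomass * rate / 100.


Feeding rate fraction = 4.7% / 100 = 0.047
Daily feed = 1648 kg * 0.047 = 77.456 kg/day

77.456 kg/day


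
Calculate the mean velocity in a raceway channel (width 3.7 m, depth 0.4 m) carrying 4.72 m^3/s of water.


Cross-sectional area = W * d = 3.7 * 0.4 = 1.48 m^2
Velocity = Q / A = 4.72 / 1.48 = 3.18919 m/s

3.18919 m/s


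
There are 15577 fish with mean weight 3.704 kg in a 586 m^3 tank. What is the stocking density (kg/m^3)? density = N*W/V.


Total biomass = 15577 fish * 3.704 kg = 57697.208 kg
Density = total biomass / volume = 57697.208 / 586 = 98.4594 kg/m^3

98.4594 kg/m^3


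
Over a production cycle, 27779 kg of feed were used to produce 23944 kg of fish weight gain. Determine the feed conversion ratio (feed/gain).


FCR = feed consumed / weight gained
FCR = 27779 kg / 23944 kg = 1.16017

1.16017


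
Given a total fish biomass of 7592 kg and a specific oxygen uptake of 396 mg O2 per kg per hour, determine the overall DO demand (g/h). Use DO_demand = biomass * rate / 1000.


Total O2 consumption (mg/h) = 7592 kg * 396 mg/(kg*h) = 3006432 mg/h
Convert to g/h: 3006432 / 1000 = 3006.432 g/h

3006.432 g/h


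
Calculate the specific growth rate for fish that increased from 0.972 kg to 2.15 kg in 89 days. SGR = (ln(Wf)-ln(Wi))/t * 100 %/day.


ln(W_f) = ln(2.15) = 0.76546784
ln(W_i) = ln(0.972) = -0.028399475
ln(W_f) - ln(W_i) = 0.76546784 - -0.028399475 = 0.79386731
SGR = 0.79386731 / 89 * 100 = 0.891986 %/day

0.891986 %/day


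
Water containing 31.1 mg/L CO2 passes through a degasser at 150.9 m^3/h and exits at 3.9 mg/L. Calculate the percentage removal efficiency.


CO2_out / CO2_in = 3.9 / 31.1 = 0.12540193
Fraction remaining = 0.12540193
efficiency = (1 - 0.12540193) * 100 = 87.4598 %

87.4598 %


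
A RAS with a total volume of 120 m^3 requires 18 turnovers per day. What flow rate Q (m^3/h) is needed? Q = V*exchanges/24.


Daily recirculation volume = 120 m^3 * 18 = 2160 m^3/day
Flow rate Q = daily volume / 24 h = 2160 / 24 = 90 m^3/h

90 m^3/h


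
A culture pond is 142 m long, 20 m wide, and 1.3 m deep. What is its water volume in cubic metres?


Base area = L * W = 142 * 20 = 2840 m^2
Volume = area * depth = 2840 * 1.3 = 3692 m^3

3692 m^3


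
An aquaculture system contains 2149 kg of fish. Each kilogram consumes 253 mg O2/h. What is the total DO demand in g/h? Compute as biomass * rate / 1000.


Total O2 consumption (mg/h) = 2149 kg * 253 mg/(kg*h) = 543697 mg/h
Convert to g/h: 543697 / 1000 = 543.697 g/h

543.697 g/h


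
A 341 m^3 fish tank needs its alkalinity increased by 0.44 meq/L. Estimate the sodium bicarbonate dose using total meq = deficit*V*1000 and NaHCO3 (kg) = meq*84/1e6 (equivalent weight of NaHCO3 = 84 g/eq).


Tank volume in L = 341 m^3 * 1000 = 341000 L
Total meq required = 0.44 meq/L * 341000 L = 150040 meq
NaHCO3 mass = 150040 meq * 84 mg/meq / 1e6 = 12.6034 kg

12.6034 kg


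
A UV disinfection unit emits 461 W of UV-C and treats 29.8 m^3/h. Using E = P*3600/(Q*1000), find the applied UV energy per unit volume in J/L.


Energy delivered per hour = 461 W * 3600 s = 1659600 J/h
Volume treated per hour = 29.8 m^3/h * 1000 = 29800 L/h
dose = 1659600 / 29800 = 55.6913 J/L

55.6913 J/L


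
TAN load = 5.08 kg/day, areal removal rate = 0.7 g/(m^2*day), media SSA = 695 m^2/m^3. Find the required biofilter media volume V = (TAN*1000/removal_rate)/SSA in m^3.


A = 5.08*1000 / 0.7 = 7257.1429 m^2
V = 7257.1429 / 695 = 10.4419

10.4419 m^3


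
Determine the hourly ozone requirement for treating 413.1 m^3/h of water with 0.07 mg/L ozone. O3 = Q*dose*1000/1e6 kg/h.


O3 demand (mg/h) = Q * dose * 1000 = 413.1 * 0.07 * 1000 = 28917 mg/h
Convert mg to kg: 28917 / 1e6 = 0.028917 kg/h

0.028917 kg/h


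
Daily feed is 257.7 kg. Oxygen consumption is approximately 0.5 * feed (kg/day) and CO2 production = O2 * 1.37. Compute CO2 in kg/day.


O2 = 257.7 * 0.5 = 128.85
CO2 = 128.85 * 1.37 = 176.5245

176.5245 kg/day


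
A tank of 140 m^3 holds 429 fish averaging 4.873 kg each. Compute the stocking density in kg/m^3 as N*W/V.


Total biomass = 429 fish * 4.873 kg = 2090.517 kg
Density = total biomass / volume = 2090.517 / 140 = 14.9323 kg/m^3

14.9323 kg/m^3


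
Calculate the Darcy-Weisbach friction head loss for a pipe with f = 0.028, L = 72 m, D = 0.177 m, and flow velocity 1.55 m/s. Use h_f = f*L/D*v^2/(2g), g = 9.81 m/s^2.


v^2 = 1.55^2 = 2.4025 m^2/s^2
L/D = 72/0.177 = 406.77966
h_f = f*(L/D)*v^2/(2g) = 0.028 * 406.77966 * 2.4025 / 19.62 = 1.3947 m

1.3947 m


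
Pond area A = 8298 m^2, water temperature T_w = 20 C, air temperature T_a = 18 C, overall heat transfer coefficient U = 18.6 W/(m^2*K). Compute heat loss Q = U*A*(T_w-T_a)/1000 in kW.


Temperature difference dT = 20 - 18 = 2 K
Heat loss (W) = U * A * dT = 18.6 * 8298 * 2 = 308685.6 W
Convert to kW: 308685.6 / 1000 = 308.6856 kW

308.6856 kW


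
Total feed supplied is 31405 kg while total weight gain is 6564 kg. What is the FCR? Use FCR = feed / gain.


FCR = feed consumed / weight gained
FCR = 31405 kg / 6564 kg = 4.78443

4.78443


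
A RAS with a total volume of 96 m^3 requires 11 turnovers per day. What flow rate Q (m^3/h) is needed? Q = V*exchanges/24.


Daily recirculation volume = 96 m^3 * 11 = 1056 m^3/day
Flow rate Q = daily volume / 24 h = 1056 / 24 = 44 m^3/h

44 m^3/h


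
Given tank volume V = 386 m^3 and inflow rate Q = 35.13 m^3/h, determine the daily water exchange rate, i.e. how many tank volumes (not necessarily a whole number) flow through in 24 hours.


Daily flow volume = 35.13 m^3/h * 24 h = 843.12 m^3/day
Exchanges = daily flow / tank volume = 843.12 / 386 = 2.18425 exchanges/day

2.18425 exchanges/day


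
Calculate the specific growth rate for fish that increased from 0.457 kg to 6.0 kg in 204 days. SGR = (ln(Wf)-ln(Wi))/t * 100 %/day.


ln(W_f) = ln(6.0) = 1.7917595
ln(W_i) = ln(0.457) = -0.78307189
ln(W_f) - ln(W_i) = 1.7917595 - -0.78307189 = 2.5748314
SGR = 2.5748314 / 204 * 100 = 1.26217 %/day

1.26217 %/day


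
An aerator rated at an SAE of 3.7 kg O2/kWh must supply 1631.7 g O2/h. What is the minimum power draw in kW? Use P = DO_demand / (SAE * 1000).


SAE in g O2/kWh = 3.7 * 1000 = 3700 g/kWh
P = DO_demand / SAE_g = 1631.7 / 3700 = 0.441 kW

0.441 kW


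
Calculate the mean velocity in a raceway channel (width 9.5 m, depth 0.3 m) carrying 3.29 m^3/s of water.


Cross-sectional area = W * d = 9.5 * 0.3 = 2.85 m^2
Velocity = Q / A = 3.29 / 2.85 = 1.15439 m/s

1.15439 m/s


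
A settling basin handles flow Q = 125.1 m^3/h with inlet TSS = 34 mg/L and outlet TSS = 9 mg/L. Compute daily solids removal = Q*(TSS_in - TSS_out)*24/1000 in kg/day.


Concentration drop: TSS_in - TSS_out = 34 - 9 = 25 mg/L
Hourly solids removed = Q * dTSS = 125.1 m^3/h * 25 mg/L = 3127.5 g/h  (m^3/h * mg/L = g/h)
Daily solids removed = 3127.5 * 24 = 75060 g/day
Convert g to kg: 75060 / 1000 = 75.06 kg/day

75.06 kg/day


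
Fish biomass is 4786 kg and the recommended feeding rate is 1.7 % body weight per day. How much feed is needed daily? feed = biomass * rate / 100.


Feeding rate fraction = 1.7% / 100 = 0.017
Daily feed = 4786 kg * 0.017 = 81.362 kg/day

81.362 kg/day


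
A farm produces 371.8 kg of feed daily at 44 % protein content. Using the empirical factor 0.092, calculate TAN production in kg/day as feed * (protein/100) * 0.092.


Protein in feed = 371.8 * 44/100 = 163.592 kg/day
TAN = protein * 0.092 = 163.592 * 0.092 = 15.050464 kg/day

15.050464 kg/day


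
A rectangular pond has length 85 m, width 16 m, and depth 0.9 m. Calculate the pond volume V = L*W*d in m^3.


Base area = L * W = 85 * 16 = 1360 m^2
Volume = area * depth = 1360 * 0.9 = 1224 m^3

1224 m^3


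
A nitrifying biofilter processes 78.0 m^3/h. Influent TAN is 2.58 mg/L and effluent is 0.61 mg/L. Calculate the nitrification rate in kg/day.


Concentration drop: TAN_in - TAN_out = 2.58 - 0.61 = 1.97 mg/L
Hourly TAN removed = Q * dTAN = 78.0 m^3/h * 1.97 mg/L = 153.66 g/h  (m^3/h * mg/L = g/h)
Daily TAN removed = 153.66 * 24 = 3687.84 g/day
Convert to kg/day: 3687.84 / 1000 = 3.68784 kg/day

3.68784 kg/day


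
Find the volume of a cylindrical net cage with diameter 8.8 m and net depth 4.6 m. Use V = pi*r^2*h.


r = d/2 = 8.8/2 = 4.4 m
Base area = pi*r^2 = pi*4.4^2 = 60.821234 m^2
Volume = 60.821234 * 4.6 = 279.778 m^3

279.778 m^3


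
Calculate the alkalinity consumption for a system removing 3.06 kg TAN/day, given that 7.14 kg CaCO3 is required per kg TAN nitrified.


Alkalinity factor: 7.14 kg CaCO3 consumed per kg TAN nitrified
alk = 3.06 kg TAN * 7.14 = 21.8484 kg CaCO3/day

21.8484 kg CaCO3/day


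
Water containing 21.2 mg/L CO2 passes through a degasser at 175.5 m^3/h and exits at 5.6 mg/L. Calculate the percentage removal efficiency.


CO2_out / CO2_in = 5.6 / 21.2 = 0.26415094
Fraction remaining = 0.26415094
efficiency = (1 - 0.26415094) * 100 = 73.5849 %

73.5849 %


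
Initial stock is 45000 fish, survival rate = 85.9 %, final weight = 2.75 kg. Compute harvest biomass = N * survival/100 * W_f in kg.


Survivors = 45000 * 85.9/100 = 38655 fish
Harvest biomass = survivors * W_f = 38655 * 2.75 = 106301.25 kg

106301.25 kg


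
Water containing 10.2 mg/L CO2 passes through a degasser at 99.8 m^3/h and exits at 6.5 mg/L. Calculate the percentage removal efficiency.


CO2_out / CO2_in = 6.5 / 10.2 = 0.6372549
Fraction remaining = 0.6372549
efficiency = (1 - 0.6372549) * 100 = 36.2745 %

36.2745 %


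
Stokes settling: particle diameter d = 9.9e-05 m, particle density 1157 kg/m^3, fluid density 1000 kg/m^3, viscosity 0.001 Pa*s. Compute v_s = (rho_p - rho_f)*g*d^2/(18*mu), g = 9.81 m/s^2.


Density difference: rho_p - rho_f = 1157 - 1000 = 157 kg/m^3
d^2 = (9.9e-05)^2 = 9.801e-09 m^2
Numerator = (rho_p - rho_f) * g * d^2 = 157 * 9.81 * 9.801e-09 = 1.5095206e-05
Denominator = 18 * mu = 18 * 0.001 = 0.018
v_s = 1.5095206e-05 / 0.018 = 8.38623e-04 m/s
Check: Re = rho_f * v_s * d / mu = 1000 * 8.38623e-04 * 9.9e-05 / 0.001 = 0.083 < 1, so Stokes' law applies.

8.38623e-04 m/s


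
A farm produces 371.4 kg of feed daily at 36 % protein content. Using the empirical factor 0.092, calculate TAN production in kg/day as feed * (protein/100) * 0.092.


Protein in feed = 371.4 * 36/100 = 133.704 kg/day
TAN = protein * 0.092 = 133.704 * 0.092 = 12.300768 kg/day

12.300768 kg/day


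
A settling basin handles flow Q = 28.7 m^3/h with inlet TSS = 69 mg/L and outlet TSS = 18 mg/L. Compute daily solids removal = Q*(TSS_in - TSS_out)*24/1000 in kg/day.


Concentration drop: TSS_in - TSS_out = 69 - 18 = 51 mg/L
Hourly solids removed = Q * dTSS = 28.7 m^3/h * 51 mg/L = 1463.7 g/h  (m^3/h * mg/L = g/h)
Daily solids removed = 1463.7 * 24 = 35128.8 g/day
Convert g to kg: 35128.8 / 1000 = 35.1288 kg/day

35.1288 kg/day


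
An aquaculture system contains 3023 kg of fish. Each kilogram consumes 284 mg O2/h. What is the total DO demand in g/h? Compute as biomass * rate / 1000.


Total O2 consumption (mg/h) = 3023 kg * 284 mg/(kg*h) = 858532 mg/h
Convert to g/h: 858532 / 1000 = 858.532 g/h

858.532 g/h


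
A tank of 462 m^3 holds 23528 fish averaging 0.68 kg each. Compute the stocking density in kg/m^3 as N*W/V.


Total biomass = 23528 fish * 0.68 kg = 15999.04 kg
Density = total biomass / volume = 15999.04 / 462 = 34.63 kg/m^3

34.63 kg/m^3


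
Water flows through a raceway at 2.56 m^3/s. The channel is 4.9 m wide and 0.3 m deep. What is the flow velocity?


Cross-sectional area = W * d = 4.9 * 0.3 = 1.47 m^2
Velocity = Q / A = 2.56 / 1.47 = 1.7415 m/s

1.7415 m/s


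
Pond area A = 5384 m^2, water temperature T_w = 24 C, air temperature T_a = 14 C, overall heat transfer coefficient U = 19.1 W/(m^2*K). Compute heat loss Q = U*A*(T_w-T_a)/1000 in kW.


Temperature difference dT = 24 - 14 = 10 K
Heat loss (W) = U * A * dT = 19.1 * 5384 * 10 = 1028344 W
Convert to kW: 1028344 / 1000 = 1028.344 kW

1028.344 kW


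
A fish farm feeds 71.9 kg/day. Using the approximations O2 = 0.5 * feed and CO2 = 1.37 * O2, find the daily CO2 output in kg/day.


O2 = 71.9 * 0.5 = 35.95
CO2 = 35.95 * 1.37 = 49.2515

49.2515 kg/day


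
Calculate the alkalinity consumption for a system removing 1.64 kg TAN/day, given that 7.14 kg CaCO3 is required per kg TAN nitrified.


Alkalinity factor: 7.14 kg CaCO3 consumed per kg TAN nitrified
alk = 1.64 kg TAN * 7.14 = 11.7096 kg CaCO3/day

11.7096 kg CaCO3/day


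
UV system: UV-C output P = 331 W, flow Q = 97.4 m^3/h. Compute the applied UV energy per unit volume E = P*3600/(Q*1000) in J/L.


Energy delivered per hour = 331 W * 3600 s = 1191600 J/h
Volume treated per hour = 97.4 m^3/h * 1000 = 97400 L/h
dose = 1191600 / 97400 = 12.2341 J/L

12.2341 J/L


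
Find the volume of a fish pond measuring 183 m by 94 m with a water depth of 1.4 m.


Base area = L * W = 183 * 94 = 17202 m^2
Volume = area * depth = 17202 * 1.4 = 24082.8 m^3

24082.8 m^3


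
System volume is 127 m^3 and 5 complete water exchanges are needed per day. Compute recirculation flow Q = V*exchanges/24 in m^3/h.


Daily recirculation volume = 127 m^3 * 5 = 635 m^3/day
Flow rate Q = daily volume / 24 h = 635 / 24 = 26.4583 m^3/h

26.4583 m^3/h


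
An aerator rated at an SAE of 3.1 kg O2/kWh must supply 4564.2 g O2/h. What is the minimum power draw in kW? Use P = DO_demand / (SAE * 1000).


SAE in g O2/kWh = 3.1 * 1000 = 3100 g/kWh
P = DO_demand / SAE_g = 4564.2 / 3100 = 1.47232 kW

1.47232 kW


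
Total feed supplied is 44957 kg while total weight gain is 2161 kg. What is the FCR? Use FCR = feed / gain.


FCR = feed consumed / weight gained
FCR = 44957 kg / 2161 kg = 20.8038

20.8038


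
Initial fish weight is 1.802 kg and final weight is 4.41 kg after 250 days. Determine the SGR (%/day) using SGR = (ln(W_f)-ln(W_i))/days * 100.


ln(W_f) = ln(4.41) = 1.4838747
ln(W_i) = ln(1.802) = 0.58889716
ln(W_f) - ln(W_i) = 1.4838747 - 0.58889716 = 0.89497754
SGR = 0.89497754 / 250 * 100 = 0.357991 %/day

0.357991 %/day


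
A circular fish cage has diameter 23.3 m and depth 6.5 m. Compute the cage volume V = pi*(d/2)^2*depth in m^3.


r = d/2 = 23.3/2 = 11.65 m
Base area = pi*r^2 = pi*11.65^2 = 426.38481 m^2
Volume = 426.38481 * 6.5 = 2771.5 m^3

2771.5 m^3


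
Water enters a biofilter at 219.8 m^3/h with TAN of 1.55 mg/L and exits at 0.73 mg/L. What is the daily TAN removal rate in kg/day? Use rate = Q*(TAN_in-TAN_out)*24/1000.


Concentration drop: TAN_in - TAN_out = 1.55 - 0.73 = 0.82 mg/L
Hourly TAN removed = Q * dTAN = 219.8 m^3/h * 0.82 mg/L = 180.236 g/h  (m^3/h * mg/L = g/h)
Daily TAN removed = 180.236 * 24 = 4325.664 g/day
Convert to kg/day: 4325.664 / 1000 = 4.325664 kg/day

4.325664 kg/day


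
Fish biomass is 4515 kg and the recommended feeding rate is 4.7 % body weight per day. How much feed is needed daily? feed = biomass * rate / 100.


Feeding rate fraction = 4.7% / 100 = 0.047
Daily feed = 4515 kg * 0.047 = 212.205 kg/day

212.205 kg/day


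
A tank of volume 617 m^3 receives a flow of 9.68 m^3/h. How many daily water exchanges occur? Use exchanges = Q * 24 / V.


Daily flow volume = 9.68 m^3/h * 24 h = 232.32 m^3/day
Exchanges = daily flow / tank volume = 232.32 / 617 = 0.376532 exchanges/day

0.376532 exchanges/day


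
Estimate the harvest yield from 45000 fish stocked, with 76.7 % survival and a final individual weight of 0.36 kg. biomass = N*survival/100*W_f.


Survivors = 45000 * 76.7/100 = 34515 fish
Harvest biomass = survivors * W_f = 34515 * 0.36 = 12425.4 kg

12425.4 kg


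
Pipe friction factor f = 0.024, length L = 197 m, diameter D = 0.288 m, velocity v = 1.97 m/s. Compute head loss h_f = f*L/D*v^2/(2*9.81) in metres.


v^2 = 1.97^2 = 3.8809 m^2/s^2
L/D = 197/0.288 = 684.02778
h_f = f*(L/D)*v^2/(2g) = 0.024 * 684.02778 * 3.8809 / 19.62 = 3.24727 m

3.24727 m


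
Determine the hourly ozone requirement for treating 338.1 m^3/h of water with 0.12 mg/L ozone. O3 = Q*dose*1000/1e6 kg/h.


O3 demand (mg/h) = Q * dose * 1000 = 338.1 * 0.12 * 1000 = 40572 mg/h
Convert mg to kg: 40572 / 1e6 = 0.040572 kg/h

0.040572 kg/h


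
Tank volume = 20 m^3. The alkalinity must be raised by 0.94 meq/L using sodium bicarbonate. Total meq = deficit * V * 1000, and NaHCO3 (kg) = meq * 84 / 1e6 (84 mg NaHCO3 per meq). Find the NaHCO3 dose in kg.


Tank volume in L = 20 m^3 * 1000 = 20000 L
Total meq required = 0.94 meq/L * 20000 L = 18800 meq
NaHCO3 mass = 18800 meq * 84 mg/meq / 1e6 = 1.5792 kg

1.5792 kg


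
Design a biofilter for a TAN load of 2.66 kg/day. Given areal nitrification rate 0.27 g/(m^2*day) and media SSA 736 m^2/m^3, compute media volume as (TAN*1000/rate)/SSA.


A = 2.66*1000 / 0.27 = 9851.8519 m^2
V = 9851.8519 / 736 = 13.3857

13.3857 m^3


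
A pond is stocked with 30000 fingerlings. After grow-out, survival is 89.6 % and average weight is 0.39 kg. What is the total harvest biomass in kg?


Survivors = 30000 * 89.6/100 = 26880 fish
Harvest biomass = survivors * W_f = 26880 * 0.39 = 10483.2 kg

10483.2 kg


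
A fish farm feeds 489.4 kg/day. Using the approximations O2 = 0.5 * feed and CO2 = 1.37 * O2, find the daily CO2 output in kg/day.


O2 = 489.4 * 0.5 = 244.7
CO2 = 244.7 * 1.37 = 335.239

335.239 kg/day


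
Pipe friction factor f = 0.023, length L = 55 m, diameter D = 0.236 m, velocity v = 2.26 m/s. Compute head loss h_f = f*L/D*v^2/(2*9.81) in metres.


v^2 = 2.26^2 = 5.1076 m^2/s^2
L/D = 55/0.236 = 233.05085
h_f = f*(L/D)*v^2/(2g) = 0.023 * 233.05085 * 5.1076 / 19.62 = 1.39539 m

1.39539 m


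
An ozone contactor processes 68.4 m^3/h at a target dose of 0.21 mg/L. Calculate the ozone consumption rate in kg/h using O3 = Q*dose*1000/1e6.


O3 demand (mg/h) = Q * dose * 1000 = 68.4 * 0.21 * 1000 = 14364 mg/h
Convert mg to kg: 14364 / 1e6 = 0.014364 kg/h

0.014364 kg/h


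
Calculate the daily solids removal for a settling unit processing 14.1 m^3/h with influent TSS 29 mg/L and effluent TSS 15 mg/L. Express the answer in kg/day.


Concentration drop: TSS_in - TSS_out = 29 - 15 = 14 mg/L
Hourly solids removed = Q * dTSS = 14.1 m^3/h * 14 mg/L = 197.4 g/h  (m^3/h * mg/L = g/h)
Daily solids removed = 197.4 * 24 = 4737.6 g/day
Convert g to kg: 4737.6 / 1000 = 4.7376 kg/day

4.7376 kg/day


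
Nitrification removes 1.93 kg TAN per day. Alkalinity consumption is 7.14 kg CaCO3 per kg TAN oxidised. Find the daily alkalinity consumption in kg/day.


Alkalinity factor: 7.14 kg CaCO3 consumed per kg TAN nitrified
alk = 1.93 kg TAN * 7.14 = 13.7802 kg CaCO3/day

13.7802 kg CaCO3/day


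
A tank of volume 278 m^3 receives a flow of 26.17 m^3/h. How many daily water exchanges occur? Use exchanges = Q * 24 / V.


Daily flow volume = 26.17 m^3/h * 24 h = 628.08 m^3/day
Exchanges = daily flow / tank volume = 628.08 / 278 = 2.25928 exchanges/day

2.25928 exchanges/day


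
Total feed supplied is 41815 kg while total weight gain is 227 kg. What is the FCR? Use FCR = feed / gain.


FCR = feed consumed / weight gained
FCR = 41815 kg / 227 kg = 184.207

184.207


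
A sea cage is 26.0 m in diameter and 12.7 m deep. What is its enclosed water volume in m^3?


r = d/2 = 26.0/2 = 13 m
Base area = pi*r^2 = pi*13^2 = 530.92916 m^2
Volume = 530.92916 * 12.7 = 6742.8 m^3

6742.8 m^3


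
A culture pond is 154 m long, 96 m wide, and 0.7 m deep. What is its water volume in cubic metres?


Base area = L * W = 154 * 96 = 14784 m^2
Volume = area * depth = 14784 * 0.7 = 10348.8 m^3

10348.8 m^3


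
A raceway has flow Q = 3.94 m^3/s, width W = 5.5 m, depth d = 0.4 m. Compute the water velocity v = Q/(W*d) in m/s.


Cross-sectional area = W * d = 5.5 * 0.4 = 2.2 m^2
Velocity = Q / A = 3.94 / 2.2 = 1.79091 m/s

1.79091 m/s


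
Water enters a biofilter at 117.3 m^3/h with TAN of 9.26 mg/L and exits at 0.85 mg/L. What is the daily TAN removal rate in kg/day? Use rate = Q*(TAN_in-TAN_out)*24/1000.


Concentration drop: TAN_in - TAN_out = 9.26 - 0.85 = 8.41 mg/L
Hourly TAN removed = Q * dTAN = 117.3 m^3/h * 8.41 mg/L = 986.493 g/h  (m^3/h * mg/L = g/h)
Daily TAN removed = 986.493 * 24 = 23675.832 g/day
Convert to kg/day: 23675.832 / 1000 = 23.675832 kg/day

23.675832 kg/day


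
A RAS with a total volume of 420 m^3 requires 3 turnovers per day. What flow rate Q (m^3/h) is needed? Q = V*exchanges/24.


Daily recirculation volume = 420 m^3 * 3 = 1260 m^3/day
Flow rate Q = daily volume / 24 h = 1260 / 24 = 52.5 m^3/h

52.5 m^3/h


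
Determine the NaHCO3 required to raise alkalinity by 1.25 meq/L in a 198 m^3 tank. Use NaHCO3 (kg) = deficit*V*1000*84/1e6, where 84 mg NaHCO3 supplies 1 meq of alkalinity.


Tank volume in L = 198 m^3 * 1000 = 198000 L
Total meq required = 1.25 meq/L * 198000 L = 247500 meq
NaHCO3 mass = 247500 meq * 84 mg/meq / 1e6 = 20.79 kg

20.79 kg


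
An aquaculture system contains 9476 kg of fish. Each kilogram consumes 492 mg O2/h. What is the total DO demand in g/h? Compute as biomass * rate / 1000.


Total O2 consumption (mg/h) = 9476 kg * 492 mg/(kg*h) = 4662192 mg/h
Convert to g/h: 4662192 / 1000 = 4662.192 g/h

4662.192 g/h


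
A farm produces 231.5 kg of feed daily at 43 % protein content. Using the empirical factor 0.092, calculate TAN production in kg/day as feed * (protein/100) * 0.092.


Protein in feed = 231.5 * 43/100 = 99.545 kg/day
TAN = protein * 0.092 = 99.545 * 0.092 = 9.15814 kg/day

9.15814 kg/day


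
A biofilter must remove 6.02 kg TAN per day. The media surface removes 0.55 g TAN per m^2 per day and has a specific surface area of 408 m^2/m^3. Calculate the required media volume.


A = 6.02*1000 / 0.55 = 10945.455 m^2
V = 10945.455 / 408 = 26.8271

26.8271 m^3


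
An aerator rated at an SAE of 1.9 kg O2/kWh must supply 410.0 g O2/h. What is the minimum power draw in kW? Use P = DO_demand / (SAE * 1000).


SAE in g O2/kWh = 1.9 * 1000 = 1900 g/kWh
P = DO_demand / SAE_g = 410.0 / 1900 = 0.215789 kW

0.215789 kW


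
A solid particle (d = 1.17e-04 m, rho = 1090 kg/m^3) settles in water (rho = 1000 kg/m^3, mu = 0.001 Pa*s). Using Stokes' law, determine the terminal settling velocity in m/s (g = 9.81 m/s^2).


Density difference: rho_p - rho_f = 1090 - 1000 = 90 kg/m^3
d^2 = (1.17e-04)^2 = 1.3689e-08 m^2
Numerator = (rho_p - rho_f) * g * d^2 = 90 * 9.81 * 1.3689e-08 = 1.2086018e-05
Denominator = 18 * mu = 18 * 0.001 = 0.018
v_s = 1.2086018e-05 / 0.018 = 6.71445e-04 m/s
Check: Re = rho_f * v_s * d / mu = 1000 * 6.71445e-04 * 1.17e-04 / 0.001 = 0.0786 < 1, so Stokes' law applies.

6.71445e-04 m/s


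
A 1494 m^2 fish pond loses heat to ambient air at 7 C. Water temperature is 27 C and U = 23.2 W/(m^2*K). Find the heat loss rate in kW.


Temperature difference dT = 27 - 7 = 20 K
Heat loss (W) = U * A * dT = 23.2 * 1494 * 20 = 693216 W
Convert to kW: 693216 / 1000 = 693.216 kW

693.216 kW


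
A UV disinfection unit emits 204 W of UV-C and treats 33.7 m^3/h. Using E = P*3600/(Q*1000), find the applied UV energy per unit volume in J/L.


Energy delivered per hour = 204 W * 3600 s = 734400 J/h
Volume treated per hour = 33.7 m^3/h * 1000 = 33700 L/h
dose = 734400 / 33700 = 21.7923 J/L

21.7923 J/L


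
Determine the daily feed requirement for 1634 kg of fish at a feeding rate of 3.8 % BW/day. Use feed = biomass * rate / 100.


Feeding rate fraction = 3.8% / 100 = 0.038
Daily feed = 1634 kg * 0.038 = 62.092 kg/day

62.092 kg/day


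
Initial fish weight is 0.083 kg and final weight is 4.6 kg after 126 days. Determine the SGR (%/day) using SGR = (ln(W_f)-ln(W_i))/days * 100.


ln(W_f) = ln(4.6) = 1.5260563
ln(W_i) = ln(0.083) = -2.4889147
ln(W_f) - ln(W_i) = 1.5260563 - -2.4889147 = 4.014971
SGR = 4.014971 / 126 * 100 = 3.18648 %/day

3.18648 %/day


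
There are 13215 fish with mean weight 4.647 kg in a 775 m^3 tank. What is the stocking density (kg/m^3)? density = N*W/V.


Total biomass = 13215 fish * 4.647 kg = 61410.105 kg
Density = total biomass / volume = 61410.105 / 775 = 79.2388 kg/m^3

79.2388 kg/m^3


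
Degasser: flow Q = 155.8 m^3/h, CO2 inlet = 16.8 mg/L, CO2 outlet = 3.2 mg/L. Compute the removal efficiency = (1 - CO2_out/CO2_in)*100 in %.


CO2_out / CO2_in = 3.2 / 16.8 = 0.19047619
Fraction remaining = 0.19047619
efficiency = (1 - 0.19047619) * 100 = 80.9524 %

80.9524 %


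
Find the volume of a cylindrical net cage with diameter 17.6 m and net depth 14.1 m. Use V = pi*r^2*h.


r = d/2 = 17.6/2 = 8.8 m
Base area = pi*r^2 = pi*8.8^2 = 243.28494 m^2
Volume = 243.28494 * 14.1 = 3430.32 m^3

3430.32 m^3


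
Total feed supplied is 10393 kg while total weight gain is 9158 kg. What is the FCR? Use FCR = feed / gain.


FCR = feed consumed / weight gained
FCR = 10393 kg / 9158 kg = 1.13485

1.13485


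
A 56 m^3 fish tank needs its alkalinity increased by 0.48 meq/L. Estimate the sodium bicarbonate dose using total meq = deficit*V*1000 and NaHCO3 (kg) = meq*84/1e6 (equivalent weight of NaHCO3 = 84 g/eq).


Tank volume in L = 56 m^3 * 1000 = 56000 L
Total meq required = 0.48 meq/L * 56000 L = 26880 meq
NaHCO3 mass = 26880 meq * 84 mg/meq / 1e6 = 2.25792 kg

2.25792 kg


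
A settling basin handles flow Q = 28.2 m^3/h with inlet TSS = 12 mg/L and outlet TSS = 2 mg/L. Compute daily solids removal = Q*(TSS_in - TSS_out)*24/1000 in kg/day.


Concentration drop: TSS_in - TSS_out = 12 - 2 = 10 mg/L
Hourly solids removed = Q * dTSS = 28.2 m^3/h * 10 mg/L = 282 g/h  (m^3/h * mg/L = g/h)
Daily solids removed = 282 * 24 = 6768 g/day
Convert g to kg: 6768 / 1000 = 6.768 kg/day

6.768 kg/day


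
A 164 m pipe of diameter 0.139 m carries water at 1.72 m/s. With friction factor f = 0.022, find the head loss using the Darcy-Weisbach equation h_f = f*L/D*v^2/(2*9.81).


v^2 = 1.72^2 = 2.9584 m^2/s^2
L/D = 164/0.139 = 1179.8561
h_f = f*(L/D)*v^2/(2g) = 0.022 * 1179.8561 * 2.9584 / 19.62 = 3.9139 m

3.9139 m


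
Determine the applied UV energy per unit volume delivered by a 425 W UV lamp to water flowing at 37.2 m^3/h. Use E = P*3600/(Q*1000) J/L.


Energy delivered per hour = 425 W * 3600 s = 1530000 J/h
Volume treated per hour = 37.2 m^3/h * 1000 = 37200 L/h
dose = 1530000 / 37200 = 41.129 J/L

41.129 J/L


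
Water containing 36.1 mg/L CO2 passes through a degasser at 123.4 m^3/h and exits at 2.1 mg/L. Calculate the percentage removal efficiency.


CO2_out / CO2_in = 2.1 / 36.1 = 0.058171745
Fraction remaining = 0.058171745
efficiency = (1 - 0.058171745) * 100 = 94.1828 %

94.1828 %


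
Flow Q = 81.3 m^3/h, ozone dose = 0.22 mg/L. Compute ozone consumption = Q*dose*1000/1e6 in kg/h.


O3 demand (mg/h) = Q * dose * 1000 = 81.3 * 0.22 * 1000 = 17886 mg/h
Convert mg to kg: 17886 / 1e6 = 0.017886 kg/h

0.017886 kg/h


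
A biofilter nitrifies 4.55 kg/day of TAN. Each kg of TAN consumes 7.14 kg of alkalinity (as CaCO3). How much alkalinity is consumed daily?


Alkalinity factor: 7.14 kg CaCO3 consumed per kg TAN nitrified
alk = 4.55 kg TAN * 7.14 = 32.487 kg CaCO3/day

32.487 kg CaCO3/day


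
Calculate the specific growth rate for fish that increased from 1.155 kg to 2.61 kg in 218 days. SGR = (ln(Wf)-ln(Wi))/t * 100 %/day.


ln(W_f) = ln(2.61) = 0.95935022
ln(W_i) = ln(1.155) = 0.14410034
ln(W_f) - ln(W_i) = 0.95935022 - 0.14410034 = 0.81524988
SGR = 0.81524988 / 218 * 100 = 0.373968 %/day

0.373968 %/day


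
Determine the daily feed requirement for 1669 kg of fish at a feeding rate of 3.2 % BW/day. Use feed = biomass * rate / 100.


Feeding rate fraction = 3.2% / 100 = 0.032
Daily feed = 1669 kg * 0.032 = 53.408 kg/day

53.408 kg/day


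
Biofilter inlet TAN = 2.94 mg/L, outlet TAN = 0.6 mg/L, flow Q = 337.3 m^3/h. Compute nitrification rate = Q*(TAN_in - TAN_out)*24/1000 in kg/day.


Concentration drop: TAN_in - TAN_out = 2.94 - 0.6 = 2.34 mg/L
Hourly TAN removed = Q * dTAN = 337.3 m^3/h * 2.34 mg/L = 789.282 g/h  (m^3/h * mg/L = g/h)
Daily TAN removed = 789.282 * 24 = 18942.768 g/day
Convert to kg/day: 18942.768 / 1000 = 18.942768 kg/day

18.942768 kg/day


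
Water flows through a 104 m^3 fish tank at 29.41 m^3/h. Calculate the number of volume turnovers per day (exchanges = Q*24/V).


Daily flow volume = 29.41 m^3/h * 24 h = 705.84 m^3/day
Exchanges = daily flow / tank volume = 705.84 / 104 = 6.78692 exchanges/day

6.78692 exchanges/day


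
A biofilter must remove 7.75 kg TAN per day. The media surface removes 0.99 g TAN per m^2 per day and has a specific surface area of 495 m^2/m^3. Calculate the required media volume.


A = 7.75*1000 / 0.99 = 7828.2828 m^2
V = 7828.2828 / 495 = 15.8147

15.8147 m^3


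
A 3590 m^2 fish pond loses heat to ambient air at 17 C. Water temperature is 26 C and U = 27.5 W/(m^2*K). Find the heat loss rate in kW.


Temperature difference dT = 26 - 17 = 9 K
Heat loss (W) = U * A * dT = 27.5 * 3590 * 9 = 888525 W
Convert to kW: 888525 / 1000 = 888.525 kW

888.525 kW


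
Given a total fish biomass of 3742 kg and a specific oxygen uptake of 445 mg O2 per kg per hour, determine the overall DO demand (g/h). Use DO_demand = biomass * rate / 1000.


Total O2 consumption (mg/h) = 3742 kg * 445 mg/(kg*h) = 1665190 mg/h
Convert to g/h: 1665190 / 1000 = 1665.19 g/h

1665.19 g/h


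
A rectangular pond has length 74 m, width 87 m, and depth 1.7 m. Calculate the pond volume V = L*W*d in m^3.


Base area = L * W = 74 * 87 = 6438 m^2
Volume = area * depth = 6438 * 1.7 = 10944.6 m^3

10944.6 m^3


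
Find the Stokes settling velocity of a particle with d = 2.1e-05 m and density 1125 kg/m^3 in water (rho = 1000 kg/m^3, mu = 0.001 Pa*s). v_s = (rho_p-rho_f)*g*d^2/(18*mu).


Density difference: rho_p - rho_f = 1125 - 1000 = 125 kg/m^3
d^2 = (2.1e-05)^2 = 4.41e-10 m^2
Numerator = (rho_p - rho_f) * g * d^2 = 125 * 9.81 * 4.41e-10 = 5.4077625e-07
Denominator = 18 * mu = 18 * 0.001 = 0.018
v_s = 5.4077625e-07 / 0.018 = 3.00431e-05 m/s
Check: Re = rho_f * v_s * d / mu = 1000 * 3.00431e-05 * 2.1e-05 / 0.001 = 6.31e-04 < 1, so Stokes' law applies.

3.00431e-05 m/s


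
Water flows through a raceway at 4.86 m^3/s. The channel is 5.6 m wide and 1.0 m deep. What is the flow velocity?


Cross-sectional area = W * d = 5.6 * 1.0 = 5.6 m^2
Velocity = Q / A = 4.86 / 5.6 = 0.867857 m/s

0.867857 m/s


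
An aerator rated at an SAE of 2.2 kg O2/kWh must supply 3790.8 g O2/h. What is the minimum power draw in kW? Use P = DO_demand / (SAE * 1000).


SAE in g O2/kWh = 2.2 * 1000 = 2200 g/kWh
P = DO_demand / SAE_g = 3790.8 / 2200 = 1.72309 kW

1.72309 kW


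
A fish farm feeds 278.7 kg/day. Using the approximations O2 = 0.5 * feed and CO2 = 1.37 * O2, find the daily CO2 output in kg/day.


O2 = 278.7 * 0.5 = 139.35
CO2 = 139.35 * 1.37 = 190.9095

190.9095 kg/day


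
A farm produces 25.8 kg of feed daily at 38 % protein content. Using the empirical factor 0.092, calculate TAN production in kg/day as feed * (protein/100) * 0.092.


Protein in feed = 25.8 * 38/100 = 9.804 kg/day
TAN = protein * 0.092 = 9.804 * 0.092 = 0.901968 kg/day

0.901968 kg/day


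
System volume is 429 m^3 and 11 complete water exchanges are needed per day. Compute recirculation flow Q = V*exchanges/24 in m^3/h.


Daily recirculation volume = 429 m^3 * 11 = 4719 m^3/day
Flow rate Q = daily volume / 24 h = 4719 / 24 = 196.625 m^3/h

196.625 m^3/h


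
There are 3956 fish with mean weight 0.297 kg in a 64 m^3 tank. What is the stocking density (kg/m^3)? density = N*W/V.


Total biomass = 3956 fish * 0.297 kg = 1174.932 kg
Density = total biomass / volume = 1174.932 / 64 = 18.3583 kg/m^3

18.3583 kg/m^3


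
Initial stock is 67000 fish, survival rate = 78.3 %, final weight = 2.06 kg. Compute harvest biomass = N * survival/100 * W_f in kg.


Survivors = 67000 * 78.3/100 = 52461 fish
Harvest biomass = survivors * W_f = 52461 * 2.06 = 108069.66 kg

108069.66 kg


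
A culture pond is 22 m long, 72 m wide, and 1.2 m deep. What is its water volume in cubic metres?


Base area = L * W = 22 * 72 = 1584 m^2
Volume = area * depth = 1584 * 1.2 = 1900.8 m^3

1900.8 m^3


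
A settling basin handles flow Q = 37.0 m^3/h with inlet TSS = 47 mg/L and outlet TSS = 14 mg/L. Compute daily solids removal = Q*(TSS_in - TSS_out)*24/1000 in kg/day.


Concentration drop: TSS_in - TSS_out = 47 - 14 = 33 mg/L
Hourly solids removed = Q * dTSS = 37.0 m^3/h * 33 mg/L = 1221 g/h  (m^3/h * mg/L = g/h)
Daily solids removed = 1221 * 24 = 29304 g/day
Convert g to kg: 29304 / 1000 = 29.304 kg/day

29.304 kg/day


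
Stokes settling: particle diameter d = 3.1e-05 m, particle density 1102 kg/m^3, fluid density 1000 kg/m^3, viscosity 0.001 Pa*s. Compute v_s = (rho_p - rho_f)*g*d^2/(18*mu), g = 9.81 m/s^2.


Density difference: rho_p - rho_f = 1102 - 1000 = 102 kg/m^3
d^2 = (3.1e-05)^2 = 9.61e-10 m^2
Numerator = (rho_p - rho_f) * g * d^2 = 102 * 9.81 * 9.61e-10 = 9.6159582e-07
Denominator = 18 * mu = 18 * 0.001 = 0.018
v_s = 9.6159582e-07 / 0.018 = 5.3422e-05 m/s
Check: Re = rho_f * v_s * d / mu = 1000 * 5.3422e-05 * 3.1e-05 / 0.001 = 0.00166 < 1, so Stokes' law applies.

5.3422e-05 m/s


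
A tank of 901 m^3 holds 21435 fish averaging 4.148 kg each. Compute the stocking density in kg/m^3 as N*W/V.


Total biomass = 21435 fish * 4.148 kg = 88912.38 kg
Density = total biomass / volume = 88912.38 / 901 = 98.6819 kg/m^3

98.6819 kg/m^3


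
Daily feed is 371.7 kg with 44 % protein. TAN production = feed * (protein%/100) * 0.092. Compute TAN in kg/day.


Protein in feed = 371.7 * 44/100 = 163.548 kg/day
TAN = protein * 0.092 = 163.548 * 0.092 = 15.046416 kg/day

15.046416 kg/day


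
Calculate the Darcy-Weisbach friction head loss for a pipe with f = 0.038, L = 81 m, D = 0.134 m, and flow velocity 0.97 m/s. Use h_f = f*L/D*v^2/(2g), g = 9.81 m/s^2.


v^2 = 0.97^2 = 0.9409 m^2/s^2
L/D = 81/0.134 = 604.47761
h_f = f*(L/D)*v^2/(2g) = 0.038 * 604.47761 * 0.9409 / 19.62 = 1.10156 m

1.10156 m


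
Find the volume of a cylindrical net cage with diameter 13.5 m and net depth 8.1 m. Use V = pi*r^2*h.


r = d/2 = 13.5/2 = 6.75 m
Base area = pi*r^2 = pi*6.75^2 = 143.13882 m^2
Volume = 143.13882 * 8.1 = 1159.42 m^3

1159.42 m^3


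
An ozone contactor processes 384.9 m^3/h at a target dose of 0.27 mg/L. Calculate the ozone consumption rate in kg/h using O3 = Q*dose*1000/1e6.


O3 demand (mg/h) = Q * dose * 1000 = 384.9 * 0.27 * 1000 = 103923 mg/h
Convert mg to kg: 103923 / 1e6 = 0.103923 kg/h

0.103923 kg/h


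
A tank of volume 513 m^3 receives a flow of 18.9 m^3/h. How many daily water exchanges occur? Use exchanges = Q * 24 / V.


Daily flow volume = 18.9 m^3/h * 24 h = 453.6 m^3/day
Exchanges = daily flow / tank volume = 453.6 / 513 = 0.884211 exchanges/day

0.884211 exchanges/day
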